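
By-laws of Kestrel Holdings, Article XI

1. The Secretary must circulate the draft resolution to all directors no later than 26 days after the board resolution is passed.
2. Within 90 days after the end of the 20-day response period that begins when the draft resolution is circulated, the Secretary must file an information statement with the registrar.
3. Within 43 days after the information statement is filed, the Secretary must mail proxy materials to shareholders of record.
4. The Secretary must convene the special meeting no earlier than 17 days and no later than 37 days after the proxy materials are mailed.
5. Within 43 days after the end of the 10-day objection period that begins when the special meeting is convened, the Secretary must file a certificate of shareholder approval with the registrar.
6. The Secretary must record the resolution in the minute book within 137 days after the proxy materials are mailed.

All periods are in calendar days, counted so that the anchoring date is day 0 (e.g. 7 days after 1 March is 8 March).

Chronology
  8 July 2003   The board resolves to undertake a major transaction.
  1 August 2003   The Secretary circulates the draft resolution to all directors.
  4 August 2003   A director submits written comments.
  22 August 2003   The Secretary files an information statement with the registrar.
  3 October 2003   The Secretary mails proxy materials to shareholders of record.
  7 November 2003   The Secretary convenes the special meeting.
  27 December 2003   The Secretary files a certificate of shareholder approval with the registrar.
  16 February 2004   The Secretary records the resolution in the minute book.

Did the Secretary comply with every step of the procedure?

Step 1 — counting 26 days from 8 July 2003 (when the board resolution is passed) gives a deadline of 3 August 2003; completed 1 August 2003, before the deadline.
Step 2 — counting 90 days from 21 August 2003 (end of the 20-day response period, which began when the draft resolution is circulated on 1 August 2003) gives a deadline of 19 November 2003; 22 August 2003 is within that limit.
Step 3 — counting 43 days from 22 August 2003 (when the information statement is filed) gives a deadline of 4 October 2003; done 3 October 2003 — timely.
Step 4 — 17 and 37 days from 3 October 2003 (when the proxy materials are mailed) are 20 October 2003 and 9 November 2003 respectively; done 7 November 2003 — within the window.
Step 5 — counting 43 days from 17 November 2003 (end of the 10-day objection period, which began when the special meeting is convened on 7 November 2003) gives a deadline of 30 December 2003; done 27 December 2003 — timely.
Step 6 — counting 137 days from 3 October 2003 (when the proxy materials are mailed) gives a deadline of 17 February 2004; done 16 February 2004 — timely.

Yes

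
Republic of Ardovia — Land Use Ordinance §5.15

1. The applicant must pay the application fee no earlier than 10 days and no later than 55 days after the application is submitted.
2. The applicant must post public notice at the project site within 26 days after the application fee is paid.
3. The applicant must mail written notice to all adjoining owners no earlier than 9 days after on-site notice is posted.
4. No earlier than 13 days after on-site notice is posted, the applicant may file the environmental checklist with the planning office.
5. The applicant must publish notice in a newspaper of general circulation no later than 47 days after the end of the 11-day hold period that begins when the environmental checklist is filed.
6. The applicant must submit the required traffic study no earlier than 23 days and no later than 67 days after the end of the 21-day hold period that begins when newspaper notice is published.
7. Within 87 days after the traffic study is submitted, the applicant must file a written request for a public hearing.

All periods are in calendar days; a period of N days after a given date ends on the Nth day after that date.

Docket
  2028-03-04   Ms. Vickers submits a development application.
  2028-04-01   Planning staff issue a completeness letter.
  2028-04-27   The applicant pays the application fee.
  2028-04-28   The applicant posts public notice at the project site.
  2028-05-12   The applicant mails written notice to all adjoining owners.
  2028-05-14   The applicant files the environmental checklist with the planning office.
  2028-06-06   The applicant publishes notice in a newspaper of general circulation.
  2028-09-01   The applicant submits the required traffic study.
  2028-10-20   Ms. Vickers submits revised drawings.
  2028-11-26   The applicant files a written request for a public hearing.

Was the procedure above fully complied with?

(1) the permitted window runs from 2028-03-04 + 10 = 2028-03-14 to 2028-03-04 + 55 = 2028-04-28; 2028-04-27 falls inside that range.
(2) due by 2028-04-27 + 26 days = 2028-05-23; done 2028-04-28 — timely.
(3) permitted from 2028-04-28 + 9 days = 2028-05-07 onward; 2028-05-12 is on or after that date.
(4) permitted from 2028-04-28 + 13 days = 2028-05-11 onward; 2028-05-14 is on or after that date.
(5) due by 2028-05-25 + 47 days = 2028-07-11; done 2028-06-06 — timely.
(6) the permitted window runs from 2028-06-27 + 23 = 2028-07-20 to 2028-06-27 + 67 = 2028-09-02; done 2028-09-01 — within the window.
(7) due by 2028-09-01 + 87 days = 2028-11-27; done 2028-11-26 — timely.

Yes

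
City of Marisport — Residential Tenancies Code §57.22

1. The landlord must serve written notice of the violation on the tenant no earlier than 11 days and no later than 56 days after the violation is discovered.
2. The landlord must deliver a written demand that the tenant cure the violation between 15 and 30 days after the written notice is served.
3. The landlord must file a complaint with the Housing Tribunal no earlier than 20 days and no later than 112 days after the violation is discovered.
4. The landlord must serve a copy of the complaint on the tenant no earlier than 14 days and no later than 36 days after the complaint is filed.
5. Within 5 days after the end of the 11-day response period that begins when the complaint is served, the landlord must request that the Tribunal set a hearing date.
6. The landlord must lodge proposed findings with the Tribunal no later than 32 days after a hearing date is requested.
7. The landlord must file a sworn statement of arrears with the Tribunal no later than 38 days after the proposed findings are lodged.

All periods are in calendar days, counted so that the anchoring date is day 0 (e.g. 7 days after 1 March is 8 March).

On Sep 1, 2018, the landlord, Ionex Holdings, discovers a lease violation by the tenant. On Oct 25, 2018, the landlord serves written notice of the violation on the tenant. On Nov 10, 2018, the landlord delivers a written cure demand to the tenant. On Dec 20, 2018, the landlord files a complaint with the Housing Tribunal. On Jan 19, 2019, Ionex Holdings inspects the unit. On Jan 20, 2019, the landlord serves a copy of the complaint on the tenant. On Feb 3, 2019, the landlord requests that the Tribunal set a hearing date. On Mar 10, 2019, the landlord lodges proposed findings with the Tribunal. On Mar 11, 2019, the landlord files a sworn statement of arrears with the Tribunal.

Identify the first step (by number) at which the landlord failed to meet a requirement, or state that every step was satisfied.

Step 1: the window is 11–56 days after Sep 1, 2018 (when the violation is discovered), so Sep 12, 2018 through Oct 27, 2018; Oct 25, 2018 falls inside that range.
Step 2: the window is 15–30 days after Oct 25, 2018 (when the written notice is served), so Nov 9, 2018 through Nov 24, 2018; done Nov 10, 2018 — within the window.
Step 3: the window is 20–112 days after Sep 1, 2018 (when the violation is discovered), so Sep 21, 2018 through Dec 22, 2018; done Dec 20, 2018, which is between those dates.
Step 4: the window is 14–36 days after Dec 20, 2018 (when the complaint is filed), so Jan 3, 2019 through Jan 25, 2019; done Jan 20, 2019 — within the window.
Step 5: 5 days after Jan 31, 2019 (end of the 11-day response period, which began when the complaint is served on Jan 20, 2019) is Feb 5, 2019; Feb 3, 2019 is within that limit.
Step 6: 32 days after Feb 3, 2019 (when a hearing date is requested) is Mar 7, 2019; done Mar 10, 2019 — 3 days late.

Step 6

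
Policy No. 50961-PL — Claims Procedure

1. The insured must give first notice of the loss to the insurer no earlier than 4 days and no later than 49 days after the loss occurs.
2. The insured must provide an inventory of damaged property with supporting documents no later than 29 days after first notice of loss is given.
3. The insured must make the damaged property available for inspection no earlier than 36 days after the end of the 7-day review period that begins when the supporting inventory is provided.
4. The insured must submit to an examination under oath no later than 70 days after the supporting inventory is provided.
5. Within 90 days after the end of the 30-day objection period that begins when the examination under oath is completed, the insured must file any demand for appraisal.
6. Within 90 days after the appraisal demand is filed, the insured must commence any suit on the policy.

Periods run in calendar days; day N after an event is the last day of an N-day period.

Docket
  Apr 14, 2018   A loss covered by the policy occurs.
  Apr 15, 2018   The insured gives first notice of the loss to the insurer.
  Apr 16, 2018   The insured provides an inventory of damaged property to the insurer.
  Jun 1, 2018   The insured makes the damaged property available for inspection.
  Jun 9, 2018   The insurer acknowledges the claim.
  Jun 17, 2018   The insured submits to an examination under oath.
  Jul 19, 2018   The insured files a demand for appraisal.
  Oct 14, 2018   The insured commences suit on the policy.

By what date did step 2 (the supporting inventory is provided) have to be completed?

May 14, 2018

Step 2 runs from Apr 15, 2018, when first notice of loss is given. 29 days after Apr 15, 2018 is May 14, 2018.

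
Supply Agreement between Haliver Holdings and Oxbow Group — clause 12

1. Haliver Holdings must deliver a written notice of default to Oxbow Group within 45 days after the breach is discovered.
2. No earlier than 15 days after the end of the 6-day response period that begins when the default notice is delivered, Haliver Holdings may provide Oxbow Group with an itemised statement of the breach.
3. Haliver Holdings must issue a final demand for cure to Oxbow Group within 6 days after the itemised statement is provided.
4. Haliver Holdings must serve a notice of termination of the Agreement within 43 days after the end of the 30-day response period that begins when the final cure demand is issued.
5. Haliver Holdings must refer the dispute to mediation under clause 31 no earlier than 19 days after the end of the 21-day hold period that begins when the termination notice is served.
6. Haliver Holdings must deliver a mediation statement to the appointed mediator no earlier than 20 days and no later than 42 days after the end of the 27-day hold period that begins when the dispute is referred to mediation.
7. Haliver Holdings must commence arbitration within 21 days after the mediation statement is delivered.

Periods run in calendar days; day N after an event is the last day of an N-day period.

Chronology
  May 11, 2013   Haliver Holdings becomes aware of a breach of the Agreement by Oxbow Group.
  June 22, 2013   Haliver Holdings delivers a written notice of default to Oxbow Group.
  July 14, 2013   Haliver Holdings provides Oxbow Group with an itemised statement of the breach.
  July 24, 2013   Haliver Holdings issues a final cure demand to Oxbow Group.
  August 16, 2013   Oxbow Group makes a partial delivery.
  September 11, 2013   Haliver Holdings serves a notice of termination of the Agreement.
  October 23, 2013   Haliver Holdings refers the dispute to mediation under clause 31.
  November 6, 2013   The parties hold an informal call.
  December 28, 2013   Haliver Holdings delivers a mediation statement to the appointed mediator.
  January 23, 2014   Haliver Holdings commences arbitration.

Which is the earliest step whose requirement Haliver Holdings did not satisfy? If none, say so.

Step 3

(1) due by May 11, 2013 + 45 days = June 25, 2013; completed June 22, 2013, before the deadline.
(2) permitted from June 28, 2013 + 15 days = July 13, 2013 onward; done July 14, 2013 — permitted.
(3) due by July 14, 2013 + 6 days = July 20, 2013; done July 24, 2013 — 4 days late.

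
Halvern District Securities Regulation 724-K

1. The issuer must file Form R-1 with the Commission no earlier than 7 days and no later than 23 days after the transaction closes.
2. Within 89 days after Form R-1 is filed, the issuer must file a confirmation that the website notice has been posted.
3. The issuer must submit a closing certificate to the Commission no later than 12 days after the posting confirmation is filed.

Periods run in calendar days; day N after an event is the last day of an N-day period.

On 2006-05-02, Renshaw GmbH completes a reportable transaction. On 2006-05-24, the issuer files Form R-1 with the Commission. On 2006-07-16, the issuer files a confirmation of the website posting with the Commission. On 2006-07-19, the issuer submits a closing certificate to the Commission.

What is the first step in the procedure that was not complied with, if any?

None — every step was satisfied

Step 1: the window is 7–23 days after 2006-05-02 (when the transaction closes), so 2006-05-09 through 2006-05-25; 2006-05-24 falls inside that range.
Step 2: 89 days after 2006-05-24 (when Form R-1 is filed) is 2006-08-21; 2006-07-16 is within that limit.
Step 3: 12 days after 2006-07-16 (when the posting confirmation is filed) is 2006-07-28; 2006-07-19 is within that limit.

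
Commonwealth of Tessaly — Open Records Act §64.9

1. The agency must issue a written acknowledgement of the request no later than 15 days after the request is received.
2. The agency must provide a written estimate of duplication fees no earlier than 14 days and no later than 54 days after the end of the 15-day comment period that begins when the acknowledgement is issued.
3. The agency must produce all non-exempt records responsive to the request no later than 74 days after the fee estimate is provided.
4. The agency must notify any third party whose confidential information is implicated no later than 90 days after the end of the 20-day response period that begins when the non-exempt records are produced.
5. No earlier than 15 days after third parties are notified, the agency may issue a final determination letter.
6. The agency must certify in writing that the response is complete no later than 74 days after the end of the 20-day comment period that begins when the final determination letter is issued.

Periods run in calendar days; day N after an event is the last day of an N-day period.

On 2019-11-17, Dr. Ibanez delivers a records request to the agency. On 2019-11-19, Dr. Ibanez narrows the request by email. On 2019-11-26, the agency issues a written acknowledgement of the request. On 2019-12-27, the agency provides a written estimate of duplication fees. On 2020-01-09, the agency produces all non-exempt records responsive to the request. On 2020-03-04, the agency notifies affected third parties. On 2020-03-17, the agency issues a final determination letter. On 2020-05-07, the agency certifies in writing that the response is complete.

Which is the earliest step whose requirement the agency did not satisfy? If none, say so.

Step 5

Step 1 — counting 15 days from 2019-11-17 (when the request is received) gives a deadline of 2019-12-02; done 2019-11-26 — timely.
Step 2 — 14 and 54 days from 2019-12-11 (end of the 15-day comment period, which began when the acknowledgement is issued on 2019-11-26) are 2019-12-25 and 2020-02-03 respectively; done 2019-12-27, which is between those dates.
Step 3 — counting 74 days from 2019-12-27 (when the fee estimate is provided) gives a deadline of 2020-03-10; completed 2020-01-09, before the deadline.
Step 4 — counting 90 days from 2020-01-29 (end of the 20-day response period, which began when the non-exempt records are produced on 2020-01-09) gives a deadline of 2020-04-28; done 2020-03-04 — timely.
Step 5 — must wait 15 days from 2020-03-04 (when third parties are notified), so not before 2020-03-19; 2020-03-17 is 2 days before the earliest permitted date.
That is the first point of non-compliance.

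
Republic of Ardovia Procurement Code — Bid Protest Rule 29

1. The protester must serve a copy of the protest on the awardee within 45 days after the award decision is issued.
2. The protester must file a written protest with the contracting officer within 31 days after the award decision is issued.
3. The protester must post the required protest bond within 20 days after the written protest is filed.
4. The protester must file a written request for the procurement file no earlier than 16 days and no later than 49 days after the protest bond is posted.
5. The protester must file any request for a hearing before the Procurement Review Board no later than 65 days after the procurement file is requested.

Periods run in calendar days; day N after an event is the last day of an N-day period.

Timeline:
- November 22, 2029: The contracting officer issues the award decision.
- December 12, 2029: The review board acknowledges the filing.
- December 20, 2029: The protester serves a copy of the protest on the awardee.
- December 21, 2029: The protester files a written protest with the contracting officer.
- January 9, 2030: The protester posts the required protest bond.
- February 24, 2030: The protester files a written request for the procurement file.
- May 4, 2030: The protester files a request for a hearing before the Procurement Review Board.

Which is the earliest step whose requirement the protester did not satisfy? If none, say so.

Step 5

Step 1 — counting 45 days from November 22, 2029 (when the award decision is issued) gives a deadline of January 6, 2030; December 20, 2029 is within that limit.
Step 2 — counting 31 days from November 22, 2029 (when the award decision is issued) gives a deadline of December 23, 2029; December 21, 2029 is within that limit.
Step 3 — counting 20 days from December 21, 2029 (when the written protest is filed) gives a deadline of January 10, 2030; done January 9, 2030 — timely.
Step 4 — 16 and 49 days from January 9, 2030 (when the protest bond is posted) are January 25, 2030 and February 27, 2030 respectively; February 24, 2030 falls inside that range.
Step 5 — counting 65 days from February 24, 2030 (when the procurement file is requested) gives a deadline of April 30, 2030; done May 4, 2030 — 4 days late.
No need to go further; step 5 was not satisfied.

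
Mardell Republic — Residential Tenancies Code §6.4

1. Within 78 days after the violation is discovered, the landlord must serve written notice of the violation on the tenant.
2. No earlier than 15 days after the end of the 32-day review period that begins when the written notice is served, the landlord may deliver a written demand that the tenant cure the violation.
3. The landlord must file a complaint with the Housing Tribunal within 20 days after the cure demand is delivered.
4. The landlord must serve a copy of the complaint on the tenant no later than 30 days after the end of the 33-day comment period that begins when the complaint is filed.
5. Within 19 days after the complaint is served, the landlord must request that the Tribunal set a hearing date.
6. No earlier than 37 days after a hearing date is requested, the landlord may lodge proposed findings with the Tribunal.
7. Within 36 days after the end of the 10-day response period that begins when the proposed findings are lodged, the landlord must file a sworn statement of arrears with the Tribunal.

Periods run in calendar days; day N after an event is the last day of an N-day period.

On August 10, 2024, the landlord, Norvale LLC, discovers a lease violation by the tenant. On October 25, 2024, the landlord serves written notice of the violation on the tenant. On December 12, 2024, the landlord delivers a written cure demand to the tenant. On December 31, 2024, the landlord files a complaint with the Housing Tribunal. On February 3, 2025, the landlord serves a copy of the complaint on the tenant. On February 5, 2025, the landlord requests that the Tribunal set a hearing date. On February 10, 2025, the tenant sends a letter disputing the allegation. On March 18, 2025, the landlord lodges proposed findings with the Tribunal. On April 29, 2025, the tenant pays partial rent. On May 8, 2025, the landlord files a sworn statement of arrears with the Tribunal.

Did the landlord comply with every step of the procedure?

No

Step 1 — counting 78 days from August 10, 2024 (when the violation is discovered) gives a deadline of October 27, 2024; October 25, 2024 is within that limit.
Step 2 — must wait 15 days from November 26, 2024 (end of the 32-day review period, which began when the written notice is served on October 25, 2024), so not before December 11, 2024; done December 12, 2024 — permitted.
Step 3 — counting 20 days from December 12, 2024 (when the cure demand is delivered) gives a deadline of January 1, 2025; December 31, 2024 is within that limit.
Step 4 — counting 30 days from February 2, 2025 (end of the 33-day comment period, which began when the complaint is filed on December 31, 2024) gives a deadline of March 4, 2025; done February 3, 2025 — timely.
Step 5 — counting 19 days from February 3, 2025 (when the complaint is served) gives a deadline of February 22, 2025; done February 5, 2025 — timely.
Step 6 — must wait 37 days from February 5, 2025 (when a hearing date is requested), so not before March 14, 2025; done March 18, 2025 — permitted.
Step 7 — counting 36 days from March 28, 2025 (end of the 10-day response period, which began when the proposed findings are lodged on March 18, 2025) gives a deadline of May 3, 2025; not done until May 8, 2025, 5 days after the deadline.
Later steps need not be reached.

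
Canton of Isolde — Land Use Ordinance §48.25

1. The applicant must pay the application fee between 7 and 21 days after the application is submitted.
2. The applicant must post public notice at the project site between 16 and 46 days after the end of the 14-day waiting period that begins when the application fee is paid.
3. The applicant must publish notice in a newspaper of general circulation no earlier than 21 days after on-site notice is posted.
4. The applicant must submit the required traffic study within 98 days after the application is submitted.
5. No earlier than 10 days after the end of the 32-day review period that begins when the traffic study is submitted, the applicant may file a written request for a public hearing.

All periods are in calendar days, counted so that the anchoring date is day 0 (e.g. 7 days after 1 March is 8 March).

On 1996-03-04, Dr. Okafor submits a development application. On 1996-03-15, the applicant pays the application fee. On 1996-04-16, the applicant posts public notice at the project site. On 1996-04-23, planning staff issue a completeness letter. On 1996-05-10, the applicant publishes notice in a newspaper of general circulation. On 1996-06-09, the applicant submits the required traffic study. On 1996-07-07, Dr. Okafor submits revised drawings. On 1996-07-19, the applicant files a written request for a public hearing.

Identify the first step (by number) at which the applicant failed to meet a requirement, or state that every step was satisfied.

Step 5

Step 1 — 7 and 21 days from 1996-03-04 (when the application is submitted) are 1996-03-11 and 1996-03-25 respectively; 1996-03-15 falls inside that range.
Step 2 — 16 and 46 days from 1996-03-29 (end of the 14-day waiting period, which began when the application fee is paid on 1996-03-15) are 1996-04-14 and 1996-05-14 respectively; done 1996-04-16 — within the window.
Step 3 — must wait 21 days from 1996-04-16 (when on-site notice is posted), so not before 1996-05-07; done 1996-05-10 — permitted.
Step 4 — counting 98 days from 1996-03-04 (when the application is submitted) gives a deadline of 1996-06-10; 1996-06-09 is within that limit.
Step 5 — must wait 10 days from 1996-07-11 (end of the 32-day review period, which began when the traffic study is submitted on 1996-06-09), so not before 1996-07-21; done 1996-07-19 — 2 days too early.
Later steps need not be reached.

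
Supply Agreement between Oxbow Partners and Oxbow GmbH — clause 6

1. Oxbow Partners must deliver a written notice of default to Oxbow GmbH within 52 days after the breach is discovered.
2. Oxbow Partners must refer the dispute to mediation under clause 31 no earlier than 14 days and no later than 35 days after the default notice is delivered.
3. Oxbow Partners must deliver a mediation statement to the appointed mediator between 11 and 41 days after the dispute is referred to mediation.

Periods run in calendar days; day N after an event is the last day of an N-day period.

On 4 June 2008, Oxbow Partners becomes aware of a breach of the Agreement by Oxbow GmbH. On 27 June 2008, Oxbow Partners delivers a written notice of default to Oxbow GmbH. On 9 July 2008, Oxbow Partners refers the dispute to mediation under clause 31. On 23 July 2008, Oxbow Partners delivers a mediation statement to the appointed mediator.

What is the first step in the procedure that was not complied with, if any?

Step 1: 52 days after 4 June 2008 (when the breach is discovered) is 26 July 2008; done 27 June 2008 — timely.
Step 2: the window is 14–35 days after 27 June 2008 (when the default notice is delivered), so 11 July 2008 through 1 August 2008; done 9 July 2008 — 2 days before the window opened.
That is the first point of non-compliance.

Step 2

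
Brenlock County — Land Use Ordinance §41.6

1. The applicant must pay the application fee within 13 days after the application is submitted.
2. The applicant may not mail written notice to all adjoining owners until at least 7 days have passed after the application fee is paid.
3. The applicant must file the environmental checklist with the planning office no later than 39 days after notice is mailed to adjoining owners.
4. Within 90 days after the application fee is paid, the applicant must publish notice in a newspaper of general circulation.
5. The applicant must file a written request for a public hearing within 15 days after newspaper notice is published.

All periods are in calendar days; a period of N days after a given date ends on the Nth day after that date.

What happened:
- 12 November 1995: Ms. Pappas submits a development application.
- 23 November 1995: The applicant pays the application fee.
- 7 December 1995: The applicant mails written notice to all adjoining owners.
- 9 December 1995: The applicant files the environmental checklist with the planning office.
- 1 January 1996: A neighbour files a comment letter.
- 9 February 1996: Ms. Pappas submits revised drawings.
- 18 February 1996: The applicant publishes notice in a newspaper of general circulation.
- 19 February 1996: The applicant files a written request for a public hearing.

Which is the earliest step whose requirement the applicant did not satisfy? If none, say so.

Step 1 — counting 13 days from 12 November 1995 (when the application is submitted) gives a deadline of 25 November 1995; done 23 November 1995 — timely.
Step 2 — must wait 7 days from 23 November 1995 (when the application fee is paid), so not before 30 November 1995; 7 December 1995 is on or after that date.
Step 3 — counting 39 days from 7 December 1995 (when notice is mailed to adjoining owners) gives a deadline of 15 January 1996; completed 9 December 1995, before the deadline.
Step 4 — counting 90 days from 23 November 1995 (when the application fee is paid) gives a deadline of 21 February 1996; done 18 February 1996 — timely.
Step 5 — counting 15 days from 18 February 1996 (when newspaper notice is published) gives a deadline of 4 March 1996; done 19 February 1996 — timely.

None — every step was satisfied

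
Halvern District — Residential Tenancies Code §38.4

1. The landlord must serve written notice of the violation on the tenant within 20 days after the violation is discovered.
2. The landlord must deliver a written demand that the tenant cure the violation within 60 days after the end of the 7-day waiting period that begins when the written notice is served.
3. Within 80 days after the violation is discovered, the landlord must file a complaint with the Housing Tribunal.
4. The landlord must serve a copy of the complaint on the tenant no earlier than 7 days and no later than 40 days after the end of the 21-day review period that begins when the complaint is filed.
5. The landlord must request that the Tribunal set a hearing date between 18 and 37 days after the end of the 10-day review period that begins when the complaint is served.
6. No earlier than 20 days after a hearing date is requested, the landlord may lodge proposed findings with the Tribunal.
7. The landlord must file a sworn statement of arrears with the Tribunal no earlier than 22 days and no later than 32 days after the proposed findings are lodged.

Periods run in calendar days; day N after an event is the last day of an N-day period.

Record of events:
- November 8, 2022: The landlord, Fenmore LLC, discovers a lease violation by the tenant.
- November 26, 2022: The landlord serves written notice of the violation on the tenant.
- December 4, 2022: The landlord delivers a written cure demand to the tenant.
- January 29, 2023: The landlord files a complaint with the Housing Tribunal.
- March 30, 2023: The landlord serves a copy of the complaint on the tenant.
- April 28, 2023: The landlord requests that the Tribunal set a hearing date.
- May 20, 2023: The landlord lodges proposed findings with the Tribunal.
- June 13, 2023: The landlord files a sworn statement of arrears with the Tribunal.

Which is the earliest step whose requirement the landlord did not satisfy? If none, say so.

Step 1 — counting 20 days from November 8, 2022 (when the violation is discovered) gives a deadline of November 28, 2022; done November 26, 2022 — timely.
Step 2 — counting 60 days from December 3, 2022 (end of the 7-day waiting period, which began when the written notice is served on November 26, 2022) gives a deadline of February 1, 2023; December 4, 2022 is within that limit.
Step 3 — counting 80 days from November 8, 2022 (when the violation is discovered) gives a deadline of January 27, 2023; January 29, 2023 misses that deadline by 2 days.

Step 3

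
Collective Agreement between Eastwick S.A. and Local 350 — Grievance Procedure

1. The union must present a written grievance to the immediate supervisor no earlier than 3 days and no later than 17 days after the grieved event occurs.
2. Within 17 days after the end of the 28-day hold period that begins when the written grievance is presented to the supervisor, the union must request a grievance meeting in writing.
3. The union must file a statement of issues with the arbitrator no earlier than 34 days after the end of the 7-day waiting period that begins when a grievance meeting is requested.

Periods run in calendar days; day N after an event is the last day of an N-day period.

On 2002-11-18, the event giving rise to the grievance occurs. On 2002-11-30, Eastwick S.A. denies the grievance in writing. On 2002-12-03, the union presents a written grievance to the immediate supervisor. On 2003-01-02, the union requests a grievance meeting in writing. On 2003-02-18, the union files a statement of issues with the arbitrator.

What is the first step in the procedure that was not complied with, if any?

Step 1 — 3 and 17 days from 2002-11-18 (when the grieved event occurs) are 2002-11-21 and 2002-12-05 respectively; done 2002-12-03, which is between those dates.
Step 2 — counting 17 days from 2002-12-31 (end of the 28-day hold period, which began when the written grievance is presented to the supervisor on 2002-12-03) gives a deadline of 2003-01-17; 2003-01-02 is within that limit.
Step 3 — must wait 34 days from 2003-01-09 (end of the 7-day waiting period, which began when a grievance meeting is requested on 2003-01-02), so not before 2003-02-12; 2003-02-18 is on or after that date.

None — every step was satisfied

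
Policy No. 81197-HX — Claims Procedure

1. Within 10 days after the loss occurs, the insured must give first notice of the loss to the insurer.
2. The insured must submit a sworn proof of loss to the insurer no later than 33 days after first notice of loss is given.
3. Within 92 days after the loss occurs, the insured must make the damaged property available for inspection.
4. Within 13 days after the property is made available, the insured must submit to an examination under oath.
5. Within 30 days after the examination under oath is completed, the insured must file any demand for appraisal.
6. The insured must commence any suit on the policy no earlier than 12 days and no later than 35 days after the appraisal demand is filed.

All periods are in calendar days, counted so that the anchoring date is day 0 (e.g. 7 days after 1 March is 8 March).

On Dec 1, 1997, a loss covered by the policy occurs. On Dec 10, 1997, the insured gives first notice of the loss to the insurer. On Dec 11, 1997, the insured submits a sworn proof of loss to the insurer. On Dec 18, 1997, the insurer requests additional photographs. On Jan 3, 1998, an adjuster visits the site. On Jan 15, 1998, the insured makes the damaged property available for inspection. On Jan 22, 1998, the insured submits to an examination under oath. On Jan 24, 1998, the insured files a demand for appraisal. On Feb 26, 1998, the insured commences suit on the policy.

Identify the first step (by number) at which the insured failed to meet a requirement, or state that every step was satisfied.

None — every step was satisfied

Step 1: 10 days after Dec 1, 1997 (when the loss occurs) is Dec 11, 1997; done Dec 10, 1997 — timely.
Step 2: 33 days after Dec 10, 1997 (when first notice of loss is given) is Jan 12, 1998; done Dec 11, 1997 — timely.
Step 3: 92 days after Dec 1, 1997 (when the loss occurs) is Mar 3, 1998; completed Jan 15, 1998, before the deadline.
Step 4: 13 days after Jan 15, 1998 (when the property is made available) is Jan 28, 1998; done Jan 22, 1998 — timely.
Step 5: 30 days after Jan 22, 1998 (when the examination under oath is completed) is Feb 21, 1998; done Jan 24, 1998 — timely.
Step 6: the window is 12–35 days after Jan 24, 1998 (when the appraisal demand is filed), so Feb 5, 1998 through Feb 28, 1998; done Feb 26, 1998 — within the window.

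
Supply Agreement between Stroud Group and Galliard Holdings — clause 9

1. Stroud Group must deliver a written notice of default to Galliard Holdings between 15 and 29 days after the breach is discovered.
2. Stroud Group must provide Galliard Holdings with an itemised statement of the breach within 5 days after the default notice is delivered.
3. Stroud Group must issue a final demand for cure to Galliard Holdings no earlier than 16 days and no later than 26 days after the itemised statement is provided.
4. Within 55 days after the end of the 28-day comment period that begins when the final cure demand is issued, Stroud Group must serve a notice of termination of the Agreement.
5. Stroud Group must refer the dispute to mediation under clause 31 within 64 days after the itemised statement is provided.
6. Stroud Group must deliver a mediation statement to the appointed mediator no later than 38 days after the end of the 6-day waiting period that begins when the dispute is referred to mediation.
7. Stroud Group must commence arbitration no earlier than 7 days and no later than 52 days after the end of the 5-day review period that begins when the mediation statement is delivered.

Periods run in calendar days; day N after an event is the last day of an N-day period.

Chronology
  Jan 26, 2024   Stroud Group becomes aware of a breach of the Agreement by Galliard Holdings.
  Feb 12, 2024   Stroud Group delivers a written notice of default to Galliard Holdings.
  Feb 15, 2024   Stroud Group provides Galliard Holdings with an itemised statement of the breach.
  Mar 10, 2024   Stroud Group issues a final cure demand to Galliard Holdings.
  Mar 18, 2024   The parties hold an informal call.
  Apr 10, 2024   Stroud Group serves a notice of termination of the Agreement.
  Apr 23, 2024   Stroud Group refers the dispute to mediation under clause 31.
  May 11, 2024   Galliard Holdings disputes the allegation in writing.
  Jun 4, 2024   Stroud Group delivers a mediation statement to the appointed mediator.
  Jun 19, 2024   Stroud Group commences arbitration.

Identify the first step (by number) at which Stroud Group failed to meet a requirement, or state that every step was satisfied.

Step 1 — 15 and 29 days from Jan 26, 2024 (when the breach is discovered) are Feb 10, 2024 and Feb 24, 2024 respectively; Feb 12, 2024 falls inside that range.
Step 2 — counting 5 days from Feb 12, 2024 (when the default notice is delivered) gives a deadline of Feb 17, 2024; completed Feb 15, 2024, before the deadline.
Step 3 — 16 and 26 days from Feb 15, 2024 (when the itemised statement is provided) are Mar 2, 2024 and Mar 12, 2024 respectively; done Mar 10, 2024 — within the window.
Step 4 — counting 55 days from Apr 7, 2024 (end of the 28-day comment period, which began when the final cure demand is issued on Mar 10, 2024) gives a deadline of Jun 1, 2024; done Apr 10, 2024 — timely.
Step 5 — counting 64 days from Feb 15, 2024 (when the itemised statement is provided) gives a deadline of Apr 19, 2024; done Apr 23, 2024 — 4 days late.
The analysis stops there.

Step 5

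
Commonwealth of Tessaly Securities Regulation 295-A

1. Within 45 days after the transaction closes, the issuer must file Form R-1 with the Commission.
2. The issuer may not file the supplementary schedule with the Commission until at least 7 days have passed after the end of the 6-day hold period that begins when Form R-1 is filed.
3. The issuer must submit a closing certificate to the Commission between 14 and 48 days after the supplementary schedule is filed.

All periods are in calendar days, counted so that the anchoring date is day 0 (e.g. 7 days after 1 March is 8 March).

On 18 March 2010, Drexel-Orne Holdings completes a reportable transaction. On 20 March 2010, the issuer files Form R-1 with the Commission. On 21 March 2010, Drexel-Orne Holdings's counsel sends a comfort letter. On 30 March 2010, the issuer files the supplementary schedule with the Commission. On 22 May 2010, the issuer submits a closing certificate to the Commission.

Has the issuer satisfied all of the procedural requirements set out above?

No

Step 1 — counting 45 days from 18 March 2010 (when the transaction closes) gives a deadline of 2 May 2010; 20 March 2010 is within that limit.
Step 2 — must wait 7 days from 26 March 2010 (end of the 6-day hold period, which began when Form R-1 is filed on 20 March 2010), so not before 2 April 2010; acted on 30 March 2010, 3 days prematurely.
No need to go further; step 2 was not satisfied.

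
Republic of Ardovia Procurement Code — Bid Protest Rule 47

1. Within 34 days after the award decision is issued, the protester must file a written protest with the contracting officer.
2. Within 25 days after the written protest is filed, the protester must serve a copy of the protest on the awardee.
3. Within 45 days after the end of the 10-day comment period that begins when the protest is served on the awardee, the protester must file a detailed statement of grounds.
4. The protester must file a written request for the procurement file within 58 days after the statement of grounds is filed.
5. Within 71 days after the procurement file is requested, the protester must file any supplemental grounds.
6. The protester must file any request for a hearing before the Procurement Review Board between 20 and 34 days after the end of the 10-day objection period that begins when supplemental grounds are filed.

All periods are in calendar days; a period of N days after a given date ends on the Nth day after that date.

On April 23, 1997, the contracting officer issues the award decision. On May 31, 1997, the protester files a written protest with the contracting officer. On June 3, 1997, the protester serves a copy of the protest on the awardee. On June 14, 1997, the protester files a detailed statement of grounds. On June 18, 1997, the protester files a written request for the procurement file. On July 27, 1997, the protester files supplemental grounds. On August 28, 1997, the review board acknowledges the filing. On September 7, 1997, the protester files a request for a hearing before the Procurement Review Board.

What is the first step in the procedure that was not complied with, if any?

(1) due by April 23, 1997 + 34 days = May 27, 1997; May 31, 1997 misses that deadline by 4 days.
The analysis stops there.

Step 1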